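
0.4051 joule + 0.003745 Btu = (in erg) 4.356e+07. Check: 0.4051 joule = 0.4051 J. 1 Btu = 1055.0559 J, so 0.003745 Btu = 0.003745 * 1055.0559 = 3.9511842 J. Sum: 0.4051 + 3.9511842 = 4.3562842 J. 1 erg = 1e-07 J, so 4.3562842 J = 4.3562842 / 1e-07 = 43562842 erg ≈ 4.356e+07 erg (4 s.f.).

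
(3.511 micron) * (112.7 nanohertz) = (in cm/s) 1 micron = 1e-06 m, so 3.511 micron = 3.511 * 1e-06 = 3.511e-06 m. 1 nanohertz = 1e-09 Hz, so 112.7 nanohertz = 112.7 * 1e-09 = 1.127e-07 Hz. Combine: 3.511e-06 m * 1.127e-07 Hz = 3.956897e-13 m/s. 1 cm/s = 0.01 m/s, so 3.956897e-13 m/s = 3.956897e-13 / 0.01 = 3.956897e-11 cm/s ≈ 3.957e-11 cm/s (4 s.f.). Final answer: 3.957e-11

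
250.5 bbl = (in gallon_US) 1.052e+04. Check: 1 bbl = 0.15898729 m^3, so 250.5 bbl = 250.5 * 0.15898729 = 39.826317 m^3. 1 gallon_US = 0.0037854118 m^3, so 39.826317 m^3 = 39.826317 / 0.0037854118 = 10521 gallon_US ≈ 1.052e+04 gallon_US (4 s.f.).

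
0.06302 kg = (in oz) 1 oz = 0.028349523 kg, so 0.06302 kg = 0.06302 / 0.028349523 = 2.2229651 oz ≈ 2.223 oz (4 s.f.). Final answer: 2.223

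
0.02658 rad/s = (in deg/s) 1.523. Check: 1 deg/s = 0.017453293 rad/s, so 0.02658 rad/s = 0.02658 / 0.017453293 = 1.5229218 deg/s ≈ 1.523 deg/s (4 s.f.).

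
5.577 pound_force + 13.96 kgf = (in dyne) 1.617e+07. Check: 1 pound_force = 4.4482216 N, so 5.577 pound_force = 5.577 * 4.4482216 = 24.807732 N. 1 kgf = 9.80665 N, so 13.96 kgf = 13.96 * 9.80665 = 136.90083 N. Sum: 24.807732 + 136.90083 = 161.70857 N. 1 dyne = 1e-05 N, so 161.70857 N = 161.70857 / 1e-05 = 16170857 dyne ≈ 1.617e+07 dyne (4 s.f.).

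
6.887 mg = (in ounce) 0.0002429. Check: 1 mg = 1e-06 kg, so 6.887 mg = 6.887 * 1e-06 = 6.887e-06 kg. 1 ounce = 0.028349523 kg, so 6.887e-06 kg = 6.887e-06 / 0.028349523 = 0.00024293178 ounce ≈ 0.0002429 ounce (4 s.f.).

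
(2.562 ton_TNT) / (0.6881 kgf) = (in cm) 1.589e+11. Check: 1 ton_TNT = 4.184e+09 J, so 2.562 ton_TNT = 2.562 * 4.184e+09 = 1.0719408e+10 J. 1 kgf = 9.80665 N, so 0.6881 kgf = 0.6881 * 9.80665 = 6.7479559 N. Combine: 1.0719408e+10 J / 6.7479559 N = 1.5885415e+09 m. 1 cm = 0.01 m, so 1.5885415e+09 m = 1.5885415e+09 / 0.01 = 1.5885415e+11 cm ≈ 1.589e+11 cm (4 s.f.).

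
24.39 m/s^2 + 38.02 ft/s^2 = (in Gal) 24.39 m/s^2 is already in m/s^2. 1 ft/s^2 = 0.3048 m/s^2, so 38.02 ft/s^2 = 38.02 * 0.3048 = 11.588496 m/s^2. Sum: 24.39 + 11.588496 = 35.978496 m/s^2. 1 Gal = 0.01 m/s^2, so 35.978496 m/s^2 = 35.978496 / 0.01 = 3597.8496 Gal ≈ 3598 Gal (4 s.f.). Final answer: 3598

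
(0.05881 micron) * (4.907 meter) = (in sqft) 1 micron = 1e-06 m, so 0.05881 micron = 0.05881 * 1e-06 = 5.881e-08 m. 4.907 meter = 4.907 m. Combine: 5.881e-08 m * 4.907 m = 2.8858067e-07 m^2. 1 sqft = 0.09290304 m^2, so 2.8858067e-07 m^2 = 2.8858067e-07 / 0.09290304 = 3.1062565e-06 sqft ≈ 3.106e-06 sqft (4 s.f.). Final answer: 3.106e-06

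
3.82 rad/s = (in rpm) 36.48. Check: 1 rpm = 0.10471976 rad/s, so 3.82 rad/s = 3.82 / 0.10471976 = 36.478313 rpm ≈ 36.48 rpm (4 s.f.).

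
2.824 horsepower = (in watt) 2106. Check: 1 horsepower = 745.69987 W, so 2.824 horsepower = 2.824 * 745.69987 = 2105.8564 W. 2105.8564 W = 2105.8564 watt ≈ 2106 watt (4 s.f.).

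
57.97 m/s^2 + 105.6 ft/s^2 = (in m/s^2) 90.16. Check: 57.97 m/s^2 is already in m/s^2. 1 ft/s^2 = 0.3048 m/s^2, so 105.6 ft/s^2 = 105.6 * 0.3048 = 32.18688 m/s^2. Sum: 57.97 + 32.18688 = 90.15688 m/s^2. Result: 90.15688 m/s^2 ≈ 90.16 m/s^2 (4 s.f.).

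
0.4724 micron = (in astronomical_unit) 1 micron = 1e-06 m, so 0.4724 micron = 0.4724 * 1e-06 = 4.724e-07 m. 1 astronomical_unit = 1.4959787e+11 m, so 4.724e-07 m = 4.724e-07 / 1.4959787e+11 = 3.157799e-18 astronomical_unit ≈ 3.158e-18 astronomical_unit (4 s.f.). Final answer: 3.158e-18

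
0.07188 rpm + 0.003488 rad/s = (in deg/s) 1 rpm = 0.10471976 rad/s, so 0.07188 rpm = 0.07188 * 0.10471976 = 0.007527256 rad/s. 0.003488 rad/s is already in rad/s. Sum: 0.007527256 + 0.003488 = 0.011015256 rad/s. 1 deg/s = 0.017453293 rad/s, so 0.011015256 rad/s = 0.011015256 / 0.017453293 = 0.63112768 deg/s ≈ 0.6311 deg/s (4 s.f.). Final answer: 0.6311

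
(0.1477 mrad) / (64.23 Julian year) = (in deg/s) 4.175e-12. Check: 1 mrad = 0.001 rad, so 0.1477 mrad = 0.1477 * 0.001 = 0.0001477 rad. 1 Julian year = 31557600 s, so 64.23 Julian year = 64.23 * 31557600 = 2.0269446e+09 s. Combine: 0.0001477 rad / 2.0269446e+09 s = 7.2868295e-14 rad/s. 1 deg/s = 0.017453293 rad/s, so 7.2868295e-14 rad/s = 7.2868295e-14 / 0.017453293 = 4.1750457e-12 deg/s ≈ 4.175e-12 deg/s (4 s.f.).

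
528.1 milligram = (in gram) 0.5281. Check: 1 milligram = 1e-06 kg, so 528.1 milligram = 528.1 * 1e-06 = 0.0005281 kg. 1 gram = 0.001 kg, so 0.0005281 kg = 0.0005281 / 0.001 = 0.5281 gram.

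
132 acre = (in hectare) 1 acre = 4046.8564 m^2, so 132 acre = 132 * 4046.8564 = 534185.05 m^2. 1 hectare = 10000 m^2, so 534185.05 m^2 = 534185.05 / 10000 = 53.418505 hectare ≈ 53.42 hectare (4 s.f.). Final answer: 53.42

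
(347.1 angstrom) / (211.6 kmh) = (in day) 1 angstrom = 1e-10 m, so 347.1 angstrom = 347.1 * 1e-10 = 3.471e-08 m. 1 kmh = 0.27777778 m/s, so 211.6 kmh = 211.6 * 0.27777778 = 58.777778 m/s. Combine: 3.471e-08 m / 58.777778 m/s = 5.905293e-10 s. 1 day = 86400 s, so 5.905293e-10 s = 5.905293e-10 / 86400 = 6.8348299e-15 day ≈ 6.835e-15 day (4 s.f.). Final answer: 6.835e-15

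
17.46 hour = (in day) 0.7275. Check: 1 hour = 3600 s, so 17.46 hour = 17.46 * 3600 = 62856 s. 1 day = 86400 s, so 62856 s = 62856 / 86400 = 0.7275 day.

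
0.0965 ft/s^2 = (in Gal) 1 ft/s^2 = 0.3048 m/s^2, so 0.0965 ft/s^2 = 0.0965 * 0.3048 = 0.0294132 m/s^2. 1 Gal = 0.01 m/s^2, so 0.0294132 m/s^2 = 0.0294132 / 0.01 = 2.94132 Gal ≈ 2.941 Gal (4 s.f.). Final answer: 2.941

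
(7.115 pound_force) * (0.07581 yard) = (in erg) 1 pound_force = 4.4482216 N, so 7.115 pound_force = 7.115 * 4.4482216 = 31.649097 N. 1 yard = 0.9144 m, so 0.07581 yard = 0.07581 * 0.9144 = 0.069320664 m. Combine: 31.649097 N * 0.069320664 m = 2.1939364 J. 1 erg = 1e-07 J, so 2.1939364 J = 2.1939364 / 1e-07 = 21939364 erg ≈ 2.194e+07 erg (4 s.f.). Final answer: 2.194e+07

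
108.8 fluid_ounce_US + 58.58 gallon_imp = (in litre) 1 fluid_ounce_US = 2.957353e-05 m^3, so 108.8 fluid_ounce_US = 108.8 * 2.957353e-05 = 0.0032176 m^3. 1 gallon_imp = 0.00454609 m^3, so 58.58 gallon_imp = 58.58 * 0.00454609 = 0.26630995 m^3. Sum: 0.0032176 + 0.26630995 = 0.26952755 m^3. 1 litre = 0.001 m^3, so 0.26952755 m^3 = 0.26952755 / 0.001 = 269.52755 litre ≈ 269.5 litre (4 s.f.). Final answer: 269.5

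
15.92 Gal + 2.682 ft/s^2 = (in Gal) 97.67. Check: 1 Gal = 0.01 m/s^2, so 15.92 Gal = 15.92 * 0.01 = 0.1592 m/s^2. 1 ft/s^2 = 0.3048 m/s^2, so 2.682 ft/s^2 = 2.682 * 0.3048 = 0.8174736 m/s^2. Sum: 0.1592 + 0.8174736 = 0.9766736 m/s^2. 1 Gal = 0.01 m/s^2, so 0.9766736 m/s^2 = 0.9766736 / 0.01 = 97.66736 Gal ≈ 97.67 Gal (4 s.f.).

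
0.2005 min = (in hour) 1 min = 60 s, so 0.2005 min = 0.2005 * 60 = 12.03 s. 1 hour = 3600 s, so 12.03 s = 12.03 / 3600 = 0.0033416667 hour ≈ 0.003342 hour (4 s.f.). Final answer: 0.003342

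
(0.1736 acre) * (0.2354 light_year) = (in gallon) 4.133e+20. Check: 1 acre = 4046.8564 m^2, so 0.1736 acre = 0.1736 * 4046.8564 = 702.53427 m^2. 1 light_year = 9.4607305e+15 m, so 0.2354 light_year = 0.2354 * 9.4607305e+15 = 2.227056e+15 m. Combine: 702.53427 m^2 * 2.227056e+15 m = 1.5645831e+18 m^3. 1 gallon = 0.0037854118 m^3, so 1.5645831e+18 m^3 = 1.5645831e+18 / 0.0037854118 = 4.1331914e+20 gallon ≈ 4.133e+20 gallon (4 s.f.).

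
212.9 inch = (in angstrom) 5.408e+10. Check: 1 inch = 0.0254 m, so 212.9 inch = 212.9 * 0.0254 = 5.40766 m. 1 angstrom = 1e-10 m, so 5.40766 m = 5.40766 / 1e-10 = 5.40766e+10 angstrom ≈ 5.408e+10 angstrom (4 s.f.).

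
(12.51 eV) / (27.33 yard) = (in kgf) 1 eV = 1.6021766e-19 J, so 12.51 eV = 12.51 * 1.6021766e-19 = 2.004323e-18 J. 1 yard = 0.9144 m, so 27.33 yard = 27.33 * 0.9144 = 24.990552 m. Combine: 2.004323e-18 J / 24.990552 m = 8.0203229e-20 N. 1 kgf = 9.80665 N, so 8.0203229e-20 N = 8.0203229e-20 / 9.80665 = 8.1784533e-21 kgf ≈ 8.178e-21 kgf (4 s.f.). Final answer: 8.178e-21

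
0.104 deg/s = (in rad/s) 0.001815. Check: 1 deg/s = 0.017453293 rad/s, so 0.104 deg/s = 0.104 * 0.017453293 = 0.0018151424 rad/s. Result: 0.0018151424 rad/s ≈ 0.001815 rad/s (4 s.f.).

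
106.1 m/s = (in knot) 206.2. Check: 1 knot = 0.51444444 m/s, so 106.1 m/s = 106.1 / 0.51444444 = 206.2419 knot ≈ 206.2 knot (4 s.f.).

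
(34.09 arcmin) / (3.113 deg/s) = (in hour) 5.07e-05. Check: 1 arcmin = 0.00029088821 rad, so 34.09 arcmin = 34.09 * 0.00029088821 = 0.009916379 rad. 1 deg/s = 0.017453293 rad/s, so 3.113 deg/s = 3.113 * 0.017453293 = 0.0543321 rad/s. Combine: 0.009916379 rad / 0.0543321 rad/s = 0.18251419 s. 1 hour = 3600 s, so 0.18251419 s = 0.18251419 / 3600 = 5.0698386e-05 hour ≈ 5.07e-05 hour (4 s.f.).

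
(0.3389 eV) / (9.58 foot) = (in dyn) 1.86e-15. Check: 1 eV = 1.6021766e-19 J, so 0.3389 eV = 0.3389 * 1.6021766e-19 = 5.4297766e-20 J. 1 foot = 0.3048 m, so 9.58 foot = 9.58 * 0.3048 = 2.919984 m. Combine: 5.4297766e-20 J / 2.919984 m = 1.8595227e-20 N. 1 dyn = 1e-05 N, so 1.8595227e-20 N = 1.8595227e-20 / 1e-05 = 1.8595227e-15 dyn ≈ 1.86e-15 dyn (4 s.f.).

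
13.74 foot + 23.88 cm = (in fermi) 4.427e+15. Check: 1 foot = 0.3048 m, so 13.74 foot = 13.74 * 0.3048 = 4.187952 m. 1 cm = 0.01 m, so 23.88 cm = 23.88 * 0.01 = 0.2388 m. Sum: 4.187952 + 0.2388 = 4.426752 m. 1 fermi = 1e-15 m, so 4.426752 m = 4.426752 / 1e-15 = 4.426752e+15 fermi ≈ 4.427e+15 fermi (4 s.f.).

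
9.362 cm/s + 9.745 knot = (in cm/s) 1 cm/s = 0.01 m/s, so 9.362 cm/s = 9.362 * 0.01 = 0.09362 m/s. 1 knot = 0.51444444 m/s, so 9.745 knot = 9.745 * 0.51444444 = 5.0132611 m/s. Sum: 0.09362 + 5.0132611 = 5.1068811 m/s. 1 cm/s = 0.01 m/s, so 5.1068811 m/s = 5.1068811 / 0.01 = 510.68811 cm/s ≈ 510.7 cm/s (4 s.f.). Final answer: 510.7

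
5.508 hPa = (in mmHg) 1 hPa = 100 Pa, so 5.508 hPa = 5.508 * 100 = 550.8 Pa. 1 mmHg = 133.32237 Pa, so 550.8 Pa = 550.8 / 133.32237 = 4.1313397 mmHg ≈ 4.131 mmHg (4 s.f.). Final answer: 4.131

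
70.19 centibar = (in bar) 1 centibar = 1000 Pa, so 70.19 centibar = 70.19 * 1000 = 70190 Pa. 1 bar = 100000 Pa, so 70190 Pa = 70190 / 100000 = 0.7019 bar. Final answer: 0.7019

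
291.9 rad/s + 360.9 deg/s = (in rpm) 291.9 rad/s is already in rad/s. 1 deg/s = 0.017453293 rad/s, so 360.9 deg/s = 360.9 * 0.017453293 = 6.2988933 rad/s. Sum: 291.9 + 6.2988933 = 298.19889 rad/s. 1 rpm = 0.10471976 rad/s, so 298.19889 rad/s = 298.19889 / 0.10471976 = 2847.5897 rpm ≈ 2848 rpm (4 s.f.). Final answer: 2848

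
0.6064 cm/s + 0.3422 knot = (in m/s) 0.1821. Check: 1 cm/s = 0.01 m/s, so 0.6064 cm/s = 0.6064 * 0.01 = 0.006064 m/s. 1 knot = 0.51444444 m/s, so 0.3422 knot = 0.3422 * 0.51444444 = 0.17604289 m/s. Sum: 0.006064 + 0.17604289 = 0.18210689 m/s. Result: 0.18210689 m/s ≈ 0.1821 m/s (4 s.f.).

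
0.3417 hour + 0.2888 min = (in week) 1 hour = 3600 s, so 0.3417 hour = 0.3417 * 3600 = 1230.12 s. 1 min = 60 s, so 0.2888 min = 0.2888 * 60 = 17.328 s. Sum: 1230.12 + 17.328 = 1247.448 s. 1 week = 604800 s, so 1247.448 s = 1247.448 / 604800 = 0.0020625794 week ≈ 0.002063 week (4 s.f.). Final answer: 0.002063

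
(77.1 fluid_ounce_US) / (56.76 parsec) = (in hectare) 1.302e-25. Check: 1 fluid_ounce_US = 2.957353e-05 m^3, so 77.1 fluid_ounce_US = 77.1 * 2.957353e-05 = 0.0022801191 m^3. 1 parsec = 3.0856776e+16 m, so 56.76 parsec = 56.76 * 3.0856776e+16 = 1.7514306e+18 m. Combine: 0.0022801191 m^3 / 1.7514306e+18 m = 1.301861e-21 m^2. 1 hectare = 10000 m^2, so 1.301861e-21 m^2 = 1.301861e-21 / 10000 = 1.301861e-25 hectare ≈ 1.302e-25 hectare (4 s.f.).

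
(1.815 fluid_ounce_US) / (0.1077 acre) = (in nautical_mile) 6.65e-11. Check: 1 fluid_ounce_US = 2.957353e-05 m^3, so 1.815 fluid_ounce_US = 1.815 * 2.957353e-05 = 5.3675956e-05 m^3. 1 acre = 4046.8564 m^2, so 0.1077 acre = 0.1077 * 4046.8564 = 435.84644 m^2. Combine: 5.3675956e-05 m^3 / 435.84644 m^2 = 1.2315337e-07 m. 1 nautical_mile = 1852 m, so 1.2315337e-07 m = 1.2315337e-07 / 1852 = 6.6497498e-11 nautical_mile ≈ 6.65e-11 nautical_mile (4 s.f.).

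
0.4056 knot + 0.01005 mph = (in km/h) 0.7673. Check: 1 knot = 0.51444444 m/s, so 0.4056 knot = 0.4056 * 0.51444444 = 0.20865867 m/s. 1 mph = 0.44704 m/s, so 0.01005 mph = 0.01005 * 0.44704 = 0.004492752 m/s. Sum: 0.20865867 + 0.004492752 = 0.21315142 m/s. 1 km/h = 0.27777778 m/s, so 0.21315142 m/s = 0.21315142 / 0.27777778 = 0.76734511 km/h ≈ 0.7673 km/h (4 s.f.).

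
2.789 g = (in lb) 0.006149. Check: 1 g = 0.001 kg, so 2.789 g = 2.789 * 0.001 = 0.002789 kg. 1 lb = 0.45359237 kg, so 0.002789 kg = 0.002789 / 0.45359237 = 0.0061486925 lb ≈ 0.006149 lb (4 s.f.).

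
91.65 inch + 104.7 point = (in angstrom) 1 inch = 0.0254 m, so 91.65 inch = 91.65 * 0.0254 = 2.32791 m. 1 point = 0.00035277778 m, so 104.7 point = 104.7 * 0.00035277778 = 0.036935833 m. Sum: 2.32791 + 0.036935833 = 2.3648458 m. 1 angstrom = 1e-10 m, so 2.3648458 m = 2.3648458 / 1e-10 = 2.3648458e+10 angstrom ≈ 2.365e+10 angstrom (4 s.f.). Final answer: 2.365e+10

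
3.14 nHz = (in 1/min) 1.884e-07. Check: 1 nHz = 1e-09 Hz, so 3.14 nHz = 3.14 * 1e-09 = 3.14e-09 Hz. 1 1/min = 0.016666667 Hz, so 3.14e-09 Hz = 3.14e-09 / 0.016666667 = 1.884e-07 1/min.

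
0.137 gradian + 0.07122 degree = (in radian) 0.003395. Check: 1 gradian = 0.015707963 rad, so 0.137 gradian = 0.137 * 0.015707963 = 0.002151991 rad. 1 degree = 0.017453293 rad, so 0.07122 degree = 0.07122 * 0.017453293 = 0.0012430235 rad. Sum: 0.002151991 + 0.0012430235 = 0.0033950145 rad. 0.0033950145 rad = 0.0033950145 radian ≈ 0.003395 radian (4 s.f.).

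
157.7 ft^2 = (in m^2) 1 ft^2 = 0.09290304 m^2, so 157.7 ft^2 = 157.7 * 0.09290304 = 14.650809 m^2. Result: 14.650809 m^2 ≈ 14.65 m^2 (4 s.f.). Final answer: 14.65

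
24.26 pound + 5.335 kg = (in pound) 1 pound = 0.45359237 kg, so 24.26 pound = 24.26 * 0.45359237 = 11.004151 kg. 5.335 kg is already in kg. Sum: 11.004151 + 5.335 = 16.339151 kg. 1 pound = 0.45359237 kg, so 16.339151 kg = 16.339151 / 0.45359237 = 36.021662 pound ≈ 36.02 pound (4 s.f.). Final answer: 36.02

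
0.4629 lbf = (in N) 1 lbf = 4.4482216 N, so 0.4629 lbf = 0.4629 * 4.4482216 = 2.0590818 N. Result: 2.0590818 N ≈ 2.059 N (4 s.f.). Final answer: 2.059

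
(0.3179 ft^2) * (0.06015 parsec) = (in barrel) 1 ft^2 = 0.09290304 m^2, so 0.3179 ft^2 = 0.3179 * 0.09290304 = 0.029533876 m^2. 1 parsec = 3.0856776e+16 m, so 0.06015 parsec = 0.06015 * 3.0856776e+16 = 1.8560351e+15 m. Combine: 0.029533876 m^2 * 1.8560351e+15 m = 5.481591e+13 m^3. 1 barrel = 0.15898729 m^3, so 5.481591e+13 m^3 = 5.481591e+13 / 0.15898729 = 3.447817e+14 barrel ≈ 3.448e+14 barrel (4 s.f.). Final answer: 3.448e+14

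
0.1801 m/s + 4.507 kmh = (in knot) 0.1801 m/s is already in m/s. 1 kmh = 0.27777778 m/s, so 4.507 kmh = 4.507 * 0.27777778 = 1.2519444 m/s. Sum: 0.1801 + 1.2519444 = 1.4320444 m/s. 1 knot = 0.51444444 m/s, so 1.4320444 m/s = 1.4320444 / 0.51444444 = 2.7836717 knot ≈ 2.784 knot (4 s.f.). Final answer: 2.784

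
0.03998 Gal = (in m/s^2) 0.0003998. Check: 1 Gal = 0.01 m/s^2, so 0.03998 Gal = 0.03998 * 0.01 = 0.0003998 m/s^2. Result: 0.0003998 m/s^2.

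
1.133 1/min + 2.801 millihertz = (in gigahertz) 1 1/min = 0.016666667 Hz, so 1.133 1/min = 1.133 * 0.016666667 = 0.018883333 Hz. 1 millihertz = 0.001 Hz, so 2.801 millihertz = 2.801 * 0.001 = 0.002801 Hz. Sum: 0.018883333 + 0.002801 = 0.021684333 Hz. 1 gigahertz = 1e+09 Hz, so 0.021684333 Hz = 0.021684333 / 1e+09 = 2.1684333e-11 gigahertz ≈ 2.168e-11 gigahertz (4 s.f.). Final answer: 2.168e-11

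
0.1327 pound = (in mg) 6.019e+04. Check: 1 pound = 0.45359237 kg, so 0.1327 pound = 0.1327 * 0.45359237 = 0.060191707 kg. 1 mg = 1e-06 kg, so 0.060191707 kg = 0.060191707 / 1e-06 = 60191.707 mg ≈ 6.019e+04 mg (4 s.f.).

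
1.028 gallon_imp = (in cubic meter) 1 gallon_imp = 0.00454609 m^3, so 1.028 gallon_imp = 1.028 * 0.00454609 = 0.0046733805 m^3. 0.0046733805 m^3 = 0.0046733805 cubic meter ≈ 0.004673 cubic meter (4 s.f.). Final answer: 0.004673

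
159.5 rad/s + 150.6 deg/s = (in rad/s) 162.1. Check: 159.5 rad/s is already in rad/s. 1 deg/s = 0.017453293 rad/s, so 150.6 deg/s = 150.6 * 0.017453293 = 2.6284659 rad/s. Sum: 159.5 + 2.6284659 = 162.12847 rad/s. Result: 162.12847 rad/s ≈ 162.1 rad/s (4 s.f.).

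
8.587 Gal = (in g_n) 0.008756. Check: 1 Gal = 0.01 m/s^2, so 8.587 Gal = 8.587 * 0.01 = 0.08587 m/s^2. 1 g_n = 9.80665 m/s^2, so 0.08587 m/s^2 = 0.08587 / 9.80665 = 0.0087563031 g_n ≈ 0.008756 g_n (4 s.f.).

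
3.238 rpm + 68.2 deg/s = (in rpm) 1 rpm = 0.10471976 rad/s, so 3.238 rpm = 3.238 * 0.10471976 = 0.33908257 rad/s. 1 deg/s = 0.017453293 rad/s, so 68.2 deg/s = 68.2 * 0.017453293 = 1.1903145 rad/s. Sum: 0.33908257 + 1.1903145 = 1.5293971 rad/s. 1 rpm = 0.10471976 rad/s, so 1.5293971 rad/s = 1.5293971 / 0.10471976 = 14.604667 rpm ≈ 14.6 rpm (4 s.f.). Final answer: 14.6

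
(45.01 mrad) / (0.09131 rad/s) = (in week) 1 mrad = 0.001 rad, so 45.01 mrad = 45.01 * 0.001 = 0.04501 rad. 0.09131 rad/s is already in rad/s. Combine: 0.04501 rad / 0.09131 rad/s = 0.49293615 s. 1 week = 604800 s, so 0.49293615 s = 0.49293615 / 604800 = 8.1503993e-07 week ≈ 8.15e-07 week (4 s.f.). Final answer: 8.15e-07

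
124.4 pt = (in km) 4.389e-05. Check: 1 pt = 0.00035277778 m, so 124.4 pt = 124.4 * 0.00035277778 = 0.043885556 m. 1 km = 1000 m, so 0.043885556 m = 0.043885556 / 1000 = 4.3885556e-05 km ≈ 4.389e-05 km (4 s.f.).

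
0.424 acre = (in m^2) 1 acre = 4046.8564 m^2, so 0.424 acre = 0.424 * 4046.8564 = 1715.8671 m^2. Result: 1715.8671 m^2 ≈ 1716 m^2 (4 s.f.). Final answer: 1716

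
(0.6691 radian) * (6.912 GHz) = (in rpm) 0.6691 radian = 0.6691 rad. 1 GHz = 1e+09 Hz, so 6.912 GHz = 6.912 * 1e+09 = 6.912e+09 Hz. Combine: 0.6691 rad * 6.912e+09 Hz = 4.6248192e+09 rad/s. 1 rpm = 0.10471976 rad/s, so 4.6248192e+09 rad/s = 4.6248192e+09 / 0.10471976 = 4.416377e+10 rpm ≈ 4.416e+10 rpm (4 s.f.). Final answer: 4.416e+10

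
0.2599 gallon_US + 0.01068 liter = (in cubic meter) 0.0009945. Check: 1 gallon_US = 0.0037854118 m^3, so 0.2599 gallon_US = 0.2599 * 0.0037854118 = 0.00098382852 m^3. 1 liter = 0.001 m^3, so 0.01068 liter = 0.01068 * 0.001 = 1.068e-05 m^3. Sum: 0.00098382852 + 1.068e-05 = 0.00099450852 m^3. 0.00099450852 m^3 = 0.00099450852 cubic meter ≈ 0.0009945 cubic meter (4 s.f.).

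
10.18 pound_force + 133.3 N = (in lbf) 40.15. Check: 1 pound_force = 4.4482216 N, so 10.18 pound_force = 10.18 * 4.4482216 = 45.282896 N. 133.3 N is already in N. Sum: 45.282896 + 133.3 = 178.5829 N. 1 lbf = 4.4482216 N, so 178.5829 N = 178.5829 / 4.4482216 = 40.147032 lbf ≈ 40.15 lbf (4 s.f.).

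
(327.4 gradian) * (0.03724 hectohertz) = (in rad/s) 19.15. Check: 1 gradian = 0.015707963 rad, so 327.4 gradian = 327.4 * 0.015707963 = 5.1427872 rad. 1 hectohertz = 100 Hz, so 0.03724 hectohertz = 0.03724 * 100 = 3.724 Hz. Combine: 5.1427872 rad * 3.724 Hz = 19.151739 rad/s. Result: 19.151739 rad/s ≈ 19.15 rad/s (4 s.f.).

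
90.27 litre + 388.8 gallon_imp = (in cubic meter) 1.858. Check: 1 litre = 0.001 m^3, so 90.27 litre = 90.27 * 0.001 = 0.09027 m^3. 1 gallon_imp = 0.00454609 m^3, so 388.8 gallon_imp = 388.8 * 0.00454609 = 1.7675198 m^3. Sum: 0.09027 + 1.7675198 = 1.8577898 m^3. 1.8577898 m^3 = 1.8577898 cubic meter ≈ 1.858 cubic meter (4 s.f.).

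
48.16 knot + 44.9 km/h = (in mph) 83.32. Check: 1 knot = 0.51444444 m/s, so 48.16 knot = 48.16 * 0.51444444 = 24.775644 m/s. 1 km/h = 0.27777778 m/s, so 44.9 km/h = 44.9 * 0.27777778 = 12.472222 m/s. Sum: 24.775644 + 12.472222 = 37.247867 m/s. 1 mph = 0.44704 m/s, so 37.247867 m/s = 37.247867 / 0.44704 = 83.321105 mph ≈ 83.32 mph (4 s.f.).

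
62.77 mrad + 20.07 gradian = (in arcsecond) 1 mrad = 0.001 rad, so 62.77 mrad = 62.77 * 0.001 = 0.06277 rad. 1 gradian = 0.015707963 rad, so 20.07 gradian = 20.07 * 0.015707963 = 0.31525882 rad. Sum: 0.06277 + 0.31525882 = 0.37802882 rad. 1 arcsecond = 4.8481368e-06 rad, so 0.37802882 rad = 0.37802882 / 4.8481368e-06 = 77974.042 arcsecond ≈ 7.797e+04 arcsecond (4 s.f.). Final answer: 7.797e+04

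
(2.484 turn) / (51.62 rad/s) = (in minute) 0.005039. Check: 1 turn = 6.2831853 rad, so 2.484 turn = 2.484 * 6.2831853 = 15.607432 rad. 51.62 rad/s is already in rad/s. Combine: 15.607432 rad / 51.62 rad/s = 0.30235243 s. 1 minute = 60 s, so 0.30235243 s = 0.30235243 / 60 = 0.0050392071 minute ≈ 0.005039 minute (4 s.f.).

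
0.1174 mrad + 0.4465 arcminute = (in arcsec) 1 mrad = 0.001 rad, so 0.1174 mrad = 0.1174 * 0.001 = 0.0001174 rad. 1 arcminute = 0.00029088821 rad, so 0.4465 arcminute = 0.4465 * 0.00029088821 = 0.00012988159 rad. Sum: 0.0001174 + 0.00012988159 = 0.00024728159 rad. 1 arcsec = 4.8481368e-06 rad, so 0.00024728159 rad = 0.00024728159 / 4.8481368e-06 = 51.005488 arcsec ≈ 51.01 arcsec (4 s.f.). Final answer: 51.01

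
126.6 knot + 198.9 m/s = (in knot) 1 knot = 0.51444444 m/s, so 126.6 knot = 126.6 * 0.51444444 = 65.128667 m/s. 198.9 m/s is already in m/s. Sum: 65.128667 + 198.9 = 264.02867 m/s. 1 knot = 0.51444444 m/s, so 264.02867 m/s = 264.02867 / 0.51444444 = 513.23067 knot ≈ 513.2 knot (4 s.f.). Final answer: 513.2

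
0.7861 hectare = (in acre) 1 hectare = 10000 m^2, so 0.7861 hectare = 0.7861 * 10000 = 7861 m^2. 1 acre = 4046.8564 m^2, so 7861 m^2 = 7861 / 4046.8564 = 1.9424954 acre ≈ 1.942 acre (4 s.f.). Final answer: 1.942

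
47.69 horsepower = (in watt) 1 horsepower = 745.69987 W, so 47.69 horsepower = 47.69 * 745.69987 = 35562.427 W. 35562.427 W = 35562.427 watt ≈ 3.556e+04 watt (4 s.f.). Final answer: 3.556e+04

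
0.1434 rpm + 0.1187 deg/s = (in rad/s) 0.01709. Check: 1 rpm = 0.10471976 rad/s, so 0.1434 rpm = 0.1434 * 0.10471976 = 0.015016813 rad/s. 1 deg/s = 0.017453293 rad/s, so 0.1187 deg/s = 0.1187 * 0.017453293 = 0.0020717058 rad/s. Sum: 0.015016813 + 0.0020717058 = 0.017088519 rad/s. Result: 0.017088519 rad/s ≈ 0.01709 rad/s (4 s.f.).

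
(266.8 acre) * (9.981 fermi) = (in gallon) 1 acre = 4046.8564 m^2, so 266.8 acre = 266.8 * 4046.8564 = 1079701.3 m^2. 1 fermi = 1e-15 m, so 9.981 fermi = 9.981 * 1e-15 = 9.981e-15 m. Combine: 1079701.3 m^2 * 9.981e-15 m = 1.0776499e-08 m^3. 1 gallon = 0.0037854118 m^3, so 1.0776499e-08 m^3 = 1.0776499e-08 / 0.0037854118 = 2.8468498e-06 gallon ≈ 2.847e-06 gallon (4 s.f.). Final answer: 2.847e-06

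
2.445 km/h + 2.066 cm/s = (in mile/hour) 1 km/h = 0.27777778 m/s, so 2.445 km/h = 2.445 * 0.27777778 = 0.67916667 m/s. 1 cm/s = 0.01 m/s, so 2.066 cm/s = 2.066 * 0.01 = 0.02066 m/s. Sum: 0.67916667 + 0.02066 = 0.69982667 m/s. 1 mile/hour = 0.44704 m/s, so 0.69982667 m/s = 0.69982667 / 0.44704 = 1.5654677 mile/hour ≈ 1.565 mile/hour (4 s.f.). Final answer: 1.565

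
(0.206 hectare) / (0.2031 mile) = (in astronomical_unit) 1 hectare = 10000 m^2, so 0.206 hectare = 0.206 * 10000 = 2060 m^2. 1 mile = 1609.344 m, so 0.2031 mile = 0.2031 * 1609.344 = 326.85777 m. Combine: 2060 m^2 / 326.85777 m = 6.3024355 m. 1 astronomical_unit = 1.4959787e+11 m, so 6.3024355 m = 6.3024355 / 1.4959787e+11 = 4.2129179e-11 astronomical_unit ≈ 4.213e-11 astronomical_unit (4 s.f.). Final answer: 4.213e-11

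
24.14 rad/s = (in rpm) 230.5. Check: 1 rpm = 0.10471976 rad/s, so 24.14 rad/s = 24.14 / 0.10471976 = 230.52002 rpm ≈ 230.5 rpm (4 s.f.).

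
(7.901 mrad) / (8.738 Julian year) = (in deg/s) 1.642e-09. Check: 1 mrad = 0.001 rad, so 7.901 mrad = 7.901 * 0.001 = 0.007901 rad. 1 Julian year = 31557600 s, so 8.738 Julian year = 8.738 * 31557600 = 2.7575031e+08 s. Combine: 0.007901 rad / 2.7575031e+08 s = 2.8652733e-11 rad/s. 1 deg/s = 0.017453293 rad/s, so 2.8652733e-11 rad/s = 2.8652733e-11 / 0.017453293 = 1.6416807e-09 deg/s ≈ 1.642e-09 deg/s (4 s.f.).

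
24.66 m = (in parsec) 7.992e-16. Check: 1 parsec = 3.0856776e+16 m, so 24.66 m = 24.66 / 3.0856776e+16 = 7.9917617e-16 parsec ≈ 7.992e-16 parsec (4 s.f.).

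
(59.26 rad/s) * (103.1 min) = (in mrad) 3.666e+08. Check: 59.26 rad/s is already in rad/s. 1 min = 60 s, so 103.1 min = 103.1 * 60 = 6186 s. Combine: 59.26 rad/s * 6186 s = 366582.36 rad. 1 mrad = 0.001 rad, so 366582.36 rad = 366582.36 / 0.001 = 3.6658236e+08 mrad ≈ 3.666e+08 mrad (4 s.f.).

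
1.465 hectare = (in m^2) 1 hectare = 10000 m^2, so 1.465 hectare = 1.465 * 10000 = 14650 m^2. Result: 14650 m^2 ≈ 1.465e+04 m^2 (4 s.f.). Final answer: 1.465e+04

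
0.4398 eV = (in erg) 7.046e-13. Check: 1 eV = 1.6021766e-19 J, so 0.4398 eV = 0.4398 * 1.6021766e-19 = 7.0463728e-20 J. 1 erg = 1e-07 J, so 7.0463728e-20 J = 7.0463728e-20 / 1e-07 = 7.0463728e-13 erg ≈ 7.046e-13 erg (4 s.f.).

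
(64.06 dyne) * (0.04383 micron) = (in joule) 2.808e-11. Check: 1 dyne = 1e-05 N, so 64.06 dyne = 64.06 * 1e-05 = 0.0006406 N. 1 micron = 1e-06 m, so 0.04383 micron = 0.04383 * 1e-06 = 4.383e-08 m. Combine: 0.0006406 N * 4.383e-08 m = 2.8077498e-11 J. 2.8077498e-11 J = 2.8077498e-11 joule ≈ 2.808e-11 joule (4 s.f.).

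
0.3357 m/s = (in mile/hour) 0.7509. Check: 1 mile/hour = 0.44704 m/s, so 0.3357 m/s = 0.3357 / 0.44704 = 0.75093951 mile/hour ≈ 0.7509 mile/hour (4 s.f.).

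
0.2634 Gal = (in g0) 1 Gal = 0.01 m/s^2, so 0.2634 Gal = 0.2634 * 0.01 = 0.002634 m/s^2. 1 g0 = 9.80665 m/s^2, so 0.002634 m/s^2 = 0.002634 / 9.80665 = 0.00026859325 g0 ≈ 0.0002686 g0 (4 s.f.). Final answer: 0.0002686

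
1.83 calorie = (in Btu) 1 calorie = 4.184 J, so 1.83 calorie = 1.83 * 4.184 = 7.65672 J. 1 Btu = 1055.0559 J, so 7.65672 J = 7.65672 / 1055.0559 = 0.0072571703 Btu ≈ 0.007257 Btu (4 s.f.). Final answer: 0.007257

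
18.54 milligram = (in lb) 1 milligram = 1e-06 kg, so 18.54 milligram = 18.54 * 1e-06 = 1.854e-05 kg. 1 lb = 0.45359237 kg, so 1.854e-05 kg = 1.854e-05 / 0.45359237 = 4.0873703e-05 lb ≈ 4.087e-05 lb (4 s.f.). Final answer: 4.087e-05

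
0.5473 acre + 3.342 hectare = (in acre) 8.806. Check: 1 acre = 4046.8564 m^2, so 0.5473 acre = 0.5473 * 4046.8564 = 2214.8445 m^2. 1 hectare = 10000 m^2, so 3.342 hectare = 3.342 * 10000 = 33420 m^2. Sum: 2214.8445 + 33420 = 35634.845 m^2. 1 acre = 4046.8564 m^2, so 35634.845 m^2 = 35634.845 / 4046.8564 = 8.8055618 acre ≈ 8.806 acre (4 s.f.).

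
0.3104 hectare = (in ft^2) 1 hectare = 10000 m^2, so 0.3104 hectare = 0.3104 * 10000 = 3104 m^2. 1 ft^2 = 0.09290304 m^2, so 3104 m^2 = 3104 / 0.09290304 = 33411.178 ft^2 ≈ 3.341e+04 ft^2 (4 s.f.). Final answer: 3.341e+04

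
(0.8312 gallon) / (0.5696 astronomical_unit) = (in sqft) 1 gallon = 0.0037854118 m^3, so 0.8312 gallon = 0.8312 * 0.0037854118 = 0.0031464343 m^3. 1 astronomical_unit = 1.4959787e+11 m, so 0.5696 astronomical_unit = 0.5696 * 1.4959787e+11 = 8.5210947e+10 m. Combine: 0.0031464343 m^3 / 8.5210947e+10 m = 3.6925235e-14 m^2. 1 sqft = 0.09290304 m^2, so 3.6925235e-14 m^2 = 3.6925235e-14 / 0.09290304 = 3.9745993e-13 sqft ≈ 3.975e-13 sqft (4 s.f.). Final answer: 3.975e-13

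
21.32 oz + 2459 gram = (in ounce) 108.1. Check: 1 oz = 0.028349523 kg, so 21.32 oz = 21.32 * 0.028349523 = 0.60441183 kg. 1 gram = 0.001 kg, so 2459 gram = 2459 * 0.001 = 2.459 kg. Sum: 0.60441183 + 2.459 = 3.0634118 kg. 1 ounce = 0.028349523 kg, so 3.0634118 kg = 3.0634118 / 0.028349523 = 108.05867 ounce ≈ 108.1 ounce (4 s.f.).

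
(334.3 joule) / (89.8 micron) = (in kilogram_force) 3.796e+05. Check: 334.3 joule = 334.3 J. 1 micron = 1e-06 m, so 89.8 micron = 89.8 * 1e-06 = 8.98e-05 m. Combine: 334.3 J / 8.98e-05 m = 3722717.1 N. 1 kilogram_force = 9.80665 N, so 3722717.1 N = 3722717.1 / 9.80665 = 379611.5 kilogram_force ≈ 3.796e+05 kilogram_force (4 s.f.).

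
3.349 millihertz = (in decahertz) 1 millihertz = 0.001 Hz, so 3.349 millihertz = 3.349 * 0.001 = 0.003349 Hz. 1 decahertz = 10 Hz, so 0.003349 Hz = 0.003349 / 10 = 0.0003349 decahertz. Final answer: 0.0003349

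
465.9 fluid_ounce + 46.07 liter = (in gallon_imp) 1 fluid_ounce = 2.957353e-05 m^3, so 465.9 fluid_ounce = 465.9 * 2.957353e-05 = 0.013778307 m^3. 1 liter = 0.001 m^3, so 46.07 liter = 46.07 * 0.001 = 0.04607 m^3. Sum: 0.013778307 + 0.04607 = 0.059848307 m^3. 1 gallon_imp = 0.00454609 m^3, so 0.059848307 m^3 = 0.059848307 / 0.00454609 = 13.164787 gallon_imp ≈ 13.16 gallon_imp (4 s.f.). Final answer: 13.16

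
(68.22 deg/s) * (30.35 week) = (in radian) 2.186e+07. Check: 1 deg/s = 0.017453293 rad/s, so 68.22 deg/s = 68.22 * 0.017453293 = 1.1906636 rad/s. 1 week = 604800 s, so 30.35 week = 30.35 * 604800 = 18355680 s. Combine: 1.1906636 rad/s * 18355680 s = 21855440 rad. 21855440 rad = 21855440 radian ≈ 2.186e+07 radian (4 s.f.).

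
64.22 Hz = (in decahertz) 6.422. Check: 1 decahertz = 10 Hz, so 64.22 Hz = 64.22 / 10 = 6.422 decahertz.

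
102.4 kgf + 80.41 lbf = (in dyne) 1.362e+08. Check: 1 kgf = 9.80665 N, so 102.4 kgf = 102.4 * 9.80665 = 1004.201 N. 1 lbf = 4.4482216 N, so 80.41 lbf = 80.41 * 4.4482216 = 357.6815 N. Sum: 1004.201 + 357.6815 = 1361.8825 N. 1 dyne = 1e-05 N, so 1361.8825 N = 1361.8825 / 1e-05 = 1.3618825e+08 dyne ≈ 1.362e+08 dyne (4 s.f.).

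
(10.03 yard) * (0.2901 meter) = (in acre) 0.0006575. Check: 1 yard = 0.9144 m, so 10.03 yard = 10.03 * 0.9144 = 9.171432 m. 0.2901 meter = 0.2901 m. Combine: 9.171432 m * 0.2901 m = 2.6606324 m^2. 1 acre = 4046.8564 m^2, so 2.6606324 m^2 = 2.6606324 / 4046.8564 = 0.00065745659 acre ≈ 0.0006575 acre (4 s.f.).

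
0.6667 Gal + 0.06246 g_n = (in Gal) 61.92. Check: 1 Gal = 0.01 m/s^2, so 0.6667 Gal = 0.6667 * 0.01 = 0.006667 m/s^2. 1 g_n = 9.80665 m/s^2, so 0.06246 g_n = 0.06246 * 9.80665 = 0.61252336 m/s^2. Sum: 0.006667 + 0.61252336 = 0.61919036 m/s^2. 1 Gal = 0.01 m/s^2, so 0.61919036 m/s^2 = 0.61919036 / 0.01 = 61.919036 Gal ≈ 61.92 Gal (4 s.f.).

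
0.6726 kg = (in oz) 1 oz = 0.028349523 kg, so 0.6726 kg = 0.6726 / 0.028349523 = 23.725267 oz ≈ 23.73 oz (4 s.f.). Final answer: 23.73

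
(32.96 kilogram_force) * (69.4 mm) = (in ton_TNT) 5.361e-09. Check: 1 kilogram_force = 9.80665 N, so 32.96 kilogram_force = 32.96 * 9.80665 = 323.22718 N. 1 mm = 0.001 m, so 69.4 mm = 69.4 * 0.001 = 0.0694 m. Combine: 323.22718 N * 0.0694 m = 22.431967 J. 1 ton_TNT = 4.184e+09 J, so 22.431967 J = 22.431967 / 4.184e+09 = 5.3613687e-09 ton_TNT ≈ 5.361e-09 ton_TNT (4 s.f.).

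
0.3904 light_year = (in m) 1 light_year = 9.4607305e+15 m, so 0.3904 light_year = 0.3904 * 9.4607305e+15 = 3.6934692e+15 m. Result: 3.6934692e+15 m ≈ 3.693e+15 m (4 s.f.). Final answer: 3.693e+15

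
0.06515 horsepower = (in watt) 1 horsepower = 745.69987 W, so 0.06515 horsepower = 0.06515 * 745.69987 = 48.582347 W. 48.582347 W = 48.582347 watt ≈ 48.58 watt (4 s.f.). Final answer: 48.58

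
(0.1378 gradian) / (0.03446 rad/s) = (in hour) 1 gradian = 0.015707963 rad, so 0.1378 gradian = 0.1378 * 0.015707963 = 0.0021645573 rad. 0.03446 rad/s is already in rad/s. Combine: 0.0021645573 rad / 0.03446 rad/s = 0.06281362 s. 1 hour = 3600 s, so 0.06281362 s = 0.06281362 / 3600 = 1.7448228e-05 hour ≈ 1.745e-05 hour (4 s.f.). Final answer: 1.745e-05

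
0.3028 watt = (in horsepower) 0.0004061. Check: 0.3028 watt = 0.3028 W. 1 horsepower = 745.69987 W, so 0.3028 W = 0.3028 / 745.69987 = 0.00040606149 horsepower ≈ 0.0004061 horsepower (4 s.f.).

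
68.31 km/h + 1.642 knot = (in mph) 1 km/h = 0.27777778 m/s, so 68.31 km/h = 68.31 * 0.27777778 = 18.975 m/s. 1 knot = 0.51444444 m/s, so 1.642 knot = 1.642 * 0.51444444 = 0.84471778 m/s. Sum: 18.975 + 0.84471778 = 19.819718 m/s. 1 mph = 0.44704 m/s, so 19.819718 m/s = 19.819718 / 0.44704 = 44.335446 mph ≈ 44.34 mph (4 s.f.). Final answer: 44.34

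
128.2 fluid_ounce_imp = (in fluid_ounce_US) 123.2. Check: 1 fluid_ounce_imp = 2.8413063e-05 m^3, so 128.2 fluid_ounce_imp = 128.2 * 2.8413063e-05 = 0.0036425546 m^3. 1 fluid_ounce_US = 2.957353e-05 m^3, so 0.0036425546 m^3 = 0.0036425546 / 2.957353e-05 = 123.16942 fluid_ounce_US ≈ 123.2 fluid_ounce_US (4 s.f.).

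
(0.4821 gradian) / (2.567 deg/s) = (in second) 1 gradian = 0.015707963 rad, so 0.4821 gradian = 0.4821 * 0.015707963 = 0.0075728091 rad. 1 deg/s = 0.017453293 rad/s, so 2.567 deg/s = 2.567 * 0.017453293 = 0.044802602 rad/s. Combine: 0.0075728091 rad / 0.044802602 rad/s = 0.1690261 s. 0.1690261 s = 0.1690261 second ≈ 0.169 second (4 s.f.). Final answer: 0.169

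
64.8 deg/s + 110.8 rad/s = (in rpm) 1 deg/s = 0.017453293 rad/s, so 64.8 deg/s = 64.8 * 0.017453293 = 1.1309734 rad/s. 110.8 rad/s is already in rad/s. Sum: 1.1309734 + 110.8 = 111.93097 rad/s. 1 rpm = 0.10471976 rad/s, so 111.93097 rad/s = 111.93097 / 0.10471976 = 1068.8621 rpm ≈ 1069 rpm (4 s.f.). Final answer: 1069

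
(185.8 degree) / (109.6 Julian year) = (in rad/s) 1 degree = 0.017453293 rad, so 185.8 degree = 185.8 * 0.017453293 = 3.2428218 rad. 1 Julian year = 31557600 s, so 109.6 Julian year = 109.6 * 31557600 = 3.458713e+09 s. Combine: 3.2428218 rad / 3.458713e+09 s = 9.3758048e-10 rad/s. Result: 9.3758048e-10 rad/s ≈ 9.376e-10 rad/s (4 s.f.). Final answer: 9.376e-10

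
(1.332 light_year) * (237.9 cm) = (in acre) 7.408e+12. Check: 1 light_year = 9.4607305e+15 m, so 1.332 light_year = 1.332 * 9.4607305e+15 = 1.2601693e+16 m. 1 cm = 0.01 m, so 237.9 cm = 237.9 * 0.01 = 2.379 m. Combine: 1.2601693e+16 m * 2.379 m = 2.9979428e+16 m^2. 1 acre = 4046.8564 m^2, so 2.9979428e+16 m^2 = 2.9979428e+16 / 4046.8564 = 7.4080779e+12 acre ≈ 7.408e+12 acre (4 s.f.).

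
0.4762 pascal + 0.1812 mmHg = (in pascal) 0.4762 pascal = 0.4762 Pa. 1 mmHg = 133.32237 Pa, so 0.1812 mmHg = 0.1812 * 133.32237 = 24.158013 Pa. Sum: 0.4762 + 24.158013 = 24.634213 Pa. 24.634213 Pa = 24.634213 pascal ≈ 24.63 pascal (4 s.f.). Final answer: 24.63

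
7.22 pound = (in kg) 3.275. Check: 1 pound = 0.45359237 kg, so 7.22 pound = 7.22 * 0.45359237 = 3.2749369 kg. Result: 3.2749369 kg ≈ 3.275 kg (4 s.f.).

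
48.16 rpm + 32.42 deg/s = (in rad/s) 5.609. Check: 1 rpm = 0.10471976 rad/s, so 48.16 rpm = 48.16 * 0.10471976 = 5.0433034 rad/s. 1 deg/s = 0.017453293 rad/s, so 32.42 deg/s = 32.42 * 0.017453293 = 0.56583574 rad/s. Sum: 5.0433034 + 0.56583574 = 5.6091392 rad/s. Result: 5.6091392 rad/s ≈ 5.609 rad/s (4 s.f.).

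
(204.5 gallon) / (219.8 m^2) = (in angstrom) 1 gallon = 0.0037854118 m^3, so 204.5 gallon = 204.5 * 0.0037854118 = 0.77411671 m^3. 219.8 m^2 is already in m^2. Combine: 0.77411671 m^3 / 219.8 m^2 = 0.0035219141 m. 1 angstrom = 1e-10 m, so 0.0035219141 m = 0.0035219141 / 1e-10 = 35219141 angstrom ≈ 3.522e+07 angstrom (4 s.f.). Final answer: 3.522e+07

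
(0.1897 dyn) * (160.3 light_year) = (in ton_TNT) 687.6. Check: 1 dyn = 1e-05 N, so 0.1897 dyn = 0.1897 * 1e-05 = 1.897e-06 N. 1 light_year = 9.4607305e+15 m, so 160.3 light_year = 160.3 * 9.4607305e+15 = 1.5165551e+18 m. Combine: 1.897e-06 N * 1.5165551e+18 m = 2.876905e+12 J. 1 ton_TNT = 4.184e+09 J, so 2.876905e+12 J = 2.876905e+12 / 4.184e+09 = 687.5968 ton_TNT ≈ 687.6 ton_TNT (4 s.f.).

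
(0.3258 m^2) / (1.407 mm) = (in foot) 759.7. Check: 0.3258 m^2 is already in m^2. 1 mm = 0.001 m, so 1.407 mm = 1.407 * 0.001 = 0.001407 m. Combine: 0.3258 m^2 / 0.001407 m = 231.5565 m. 1 foot = 0.3048 m, so 231.5565 m = 231.5565 / 0.3048 = 759.69981 foot ≈ 759.7 foot (4 s.f.).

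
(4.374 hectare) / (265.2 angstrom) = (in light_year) 1 hectare = 10000 m^2, so 4.374 hectare = 4.374 * 10000 = 43740 m^2. 1 angstrom = 1e-10 m, so 265.2 angstrom = 265.2 * 1e-10 = 2.652e-08 m. Combine: 43740 m^2 / 2.652e-08 m = 1.6493213e+12 m. 1 light_year = 9.4607305e+15 m, so 1.6493213e+12 m = 1.6493213e+12 / 9.4607305e+15 = 0.0001743334 light_year ≈ 0.0001743 light_year (4 s.f.). Final answer: 0.0001743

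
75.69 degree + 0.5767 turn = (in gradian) 314.8. Check: 1 degree = 0.017453293 rad, so 75.69 degree = 75.69 * 0.017453293 = 1.3210397 rad. 1 turn = 6.2831853 rad, so 0.5767 turn = 0.5767 * 6.2831853 = 3.623513 rad. Sum: 1.3210397 + 3.623513 = 4.9445527 rad. 1 gradian = 0.015707963 rad, so 4.9445527 rad = 4.9445527 / 0.015707963 = 314.78 gradian ≈ 314.8 gradian (4 s.f.).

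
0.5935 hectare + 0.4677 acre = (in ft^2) 8.426e+04. Check: 1 hectare = 10000 m^2, so 0.5935 hectare = 0.5935 * 10000 = 5935 m^2. 1 acre = 4046.8564 m^2, so 0.4677 acre = 0.4677 * 4046.8564 = 1892.7147 m^2. Sum: 5935 + 1892.7147 = 7827.7147 m^2. 1 ft^2 = 0.09290304 m^2, so 7827.7147 m^2 = 7827.7147 / 0.09290304 = 84256.82 ft^2 ≈ 8.426e+04 ft^2 (4 s.f.).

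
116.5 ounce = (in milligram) 3.303e+06. Check: 1 ounce = 0.028349523 kg, so 116.5 ounce = 116.5 * 0.028349523 = 3.3027194 kg. 1 milligram = 1e-06 kg, so 3.3027194 kg = 3.3027194 / 1e-06 = 3302719.4 milligram ≈ 3.303e+06 milligram (4 s.f.).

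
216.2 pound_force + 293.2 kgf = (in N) 1 pound_force = 4.4482216 N, so 216.2 pound_force = 216.2 * 4.4482216 = 961.70551 N. 1 kgf = 9.80665 N, so 293.2 kgf = 293.2 * 9.80665 = 2875.3098 N. Sum: 961.70551 + 2875.3098 = 3837.0153 N. Result: 3837.0153 N ≈ 3837 N (4 s.f.). Final answer: 3837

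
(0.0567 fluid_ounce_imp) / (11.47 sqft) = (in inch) 5.952e-05. Check: 1 fluid_ounce_imp = 2.8413063e-05 m^3, so 0.0567 fluid_ounce_imp = 0.0567 * 2.8413063e-05 = 1.6110206e-06 m^3. 1 sqft = 0.09290304 m^2, so 11.47 sqft = 11.47 * 0.09290304 = 1.0655979 m^2. Combine: 1.6110206e-06 m^3 / 1.0655979 m^2 = 1.5118467e-06 m. 1 inch = 0.0254 m, so 1.5118467e-06 m = 1.5118467e-06 / 0.0254 = 5.9521524e-05 inch ≈ 5.952e-05 inch (4 s.f.).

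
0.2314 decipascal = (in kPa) 1 decipascal = 0.1 Pa, so 0.2314 decipascal = 0.2314 * 0.1 = 0.02314 Pa. 1 kPa = 1000 Pa, so 0.02314 Pa = 0.02314 / 1000 = 2.314e-05 kPa. Final answer: 2.314e-05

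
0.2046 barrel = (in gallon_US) 8.593. Check: 1 barrel = 0.15898729 m^3, so 0.2046 barrel = 0.2046 * 0.15898729 = 0.032528801 m^3. 1 gallon_US = 0.0037854118 m^3, so 0.032528801 m^3 = 0.032528801 / 0.0037854118 = 8.5932 gallon_US ≈ 8.593 gallon_US (4 s.f.).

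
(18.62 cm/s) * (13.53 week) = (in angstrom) 1 cm/s = 0.01 m/s, so 18.62 cm/s = 18.62 * 0.01 = 0.1862 m/s. 1 week = 604800 s, so 13.53 week = 13.53 * 604800 = 8182944 s. Combine: 0.1862 m/s * 8182944 s = 1523664.2 m. 1 angstrom = 1e-10 m, so 1523664.2 m = 1523664.2 / 1e-10 = 1.5236642e+16 angstrom ≈ 1.524e+16 angstrom (4 s.f.). Final answer: 1.524e+16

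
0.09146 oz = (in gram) 1 oz = 0.028349523 kg, so 0.09146 oz = 0.09146 * 0.028349523 = 0.0025928474 kg. 1 gram = 0.001 kg, so 0.0025928474 kg = 0.0025928474 / 0.001 = 2.5928474 gram ≈ 2.593 gram (4 s.f.). Final answer: 2.593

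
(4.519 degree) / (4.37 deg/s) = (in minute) 1 degree = 0.017453293 rad, so 4.519 degree = 4.519 * 0.017453293 = 0.078871429 rad. 1 deg/s = 0.017453293 rad/s, so 4.37 deg/s = 4.37 * 0.017453293 = 0.076270888 rad/s. Combine: 0.078871429 rad / 0.076270888 rad/s = 1.0340961 s. 1 minute = 60 s, so 1.0340961 s = 1.0340961 / 60 = 0.017234935 minute ≈ 0.01723 minute (4 s.f.). Final answer: 0.01723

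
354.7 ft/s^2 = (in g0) 1 ft/s^2 = 0.3048 m/s^2, so 354.7 ft/s^2 = 354.7 * 0.3048 = 108.11256 m/s^2. 1 g0 = 9.80665 m/s^2, so 108.11256 m/s^2 = 108.11256 / 9.80665 = 11.024413 g0 ≈ 11.02 g0 (4 s.f.). Final answer: 11.02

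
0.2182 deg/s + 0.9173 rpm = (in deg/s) 5.722. Check: 1 deg/s = 0.017453293 rad/s, so 0.2182 deg/s = 0.2182 * 0.017453293 = 0.0038083084 rad/s. 1 rpm = 0.10471976 rad/s, so 0.9173 rpm = 0.9173 * 0.10471976 = 0.096059431 rad/s. Sum: 0.0038083084 + 0.096059431 = 0.09986774 rad/s. 1 deg/s = 0.017453293 rad/s, so 0.09986774 rad/s = 0.09986774 / 0.017453293 = 5.722 deg/s.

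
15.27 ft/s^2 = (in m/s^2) 1 ft/s^2 = 0.3048 m/s^2, so 15.27 ft/s^2 = 15.27 * 0.3048 = 4.654296 m/s^2. Result: 4.654296 m/s^2 ≈ 4.654 m/s^2 (4 s.f.). Final answer: 4.654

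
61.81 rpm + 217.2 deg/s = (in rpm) 1 rpm = 0.10471976 rad/s, so 61.81 rpm = 61.81 * 0.10471976 = 6.4727281 rad/s. 1 deg/s = 0.017453293 rad/s, so 217.2 deg/s = 217.2 * 0.017453293 = 3.7908551 rad/s. Sum: 6.4727281 + 3.7908551 = 10.263583 rad/s. 1 rpm = 0.10471976 rad/s, so 10.263583 rad/s = 10.263583 / 0.10471976 = 98.01 rpm. Final answer: 98.01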